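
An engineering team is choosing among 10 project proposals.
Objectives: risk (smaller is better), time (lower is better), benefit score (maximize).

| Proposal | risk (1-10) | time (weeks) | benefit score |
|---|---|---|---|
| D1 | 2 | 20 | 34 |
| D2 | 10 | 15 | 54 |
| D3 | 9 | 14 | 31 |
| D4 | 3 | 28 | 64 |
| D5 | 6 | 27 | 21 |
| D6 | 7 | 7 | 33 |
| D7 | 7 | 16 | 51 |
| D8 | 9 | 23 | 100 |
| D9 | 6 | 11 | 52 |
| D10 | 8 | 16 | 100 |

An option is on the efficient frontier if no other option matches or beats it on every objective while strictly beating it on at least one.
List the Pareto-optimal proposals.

D1, D2, D4, D6, D9, D10

D1: not dominated (best risk).
D2: not dominated.
D3: dominated by D6 (risk 7≤9, time 7≤14, benefit score 33≥31).
D4: not dominated.
D5: dominated by D1 (risk 2≤6, time 20≤27, benefit score 34≥21).
D6: not dominated (best time).
D7: dominated by D9 (risk 6≤7, time 11≤16, benefit score 52≥51).
D8: dominated by D10 (risk 8≤9, time 16≤23, benefit score 100≥100).
D9: not dominated.
D10: not dominated.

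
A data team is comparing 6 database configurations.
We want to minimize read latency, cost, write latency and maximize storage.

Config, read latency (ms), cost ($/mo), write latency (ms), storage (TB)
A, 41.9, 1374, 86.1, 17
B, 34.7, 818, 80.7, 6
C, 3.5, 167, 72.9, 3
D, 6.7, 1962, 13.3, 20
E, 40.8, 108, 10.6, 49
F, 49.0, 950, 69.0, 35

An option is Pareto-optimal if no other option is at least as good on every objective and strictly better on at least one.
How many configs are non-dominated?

A: dominated by E (read latency 40.8≤41.9, cost 108≤1374, write latency 10.6≤86.1, storage 49≥17).
B: not dominated.
C: not dominated (best read latency).
D: not dominated.
E: not dominated (best cost).
F: dominated by E (read latency 40.8≤49.0, cost 108≤950, write latency 10.6≤69.0, storage 49≥35).
Pareto-optimal: B, C, D, E → 4.

4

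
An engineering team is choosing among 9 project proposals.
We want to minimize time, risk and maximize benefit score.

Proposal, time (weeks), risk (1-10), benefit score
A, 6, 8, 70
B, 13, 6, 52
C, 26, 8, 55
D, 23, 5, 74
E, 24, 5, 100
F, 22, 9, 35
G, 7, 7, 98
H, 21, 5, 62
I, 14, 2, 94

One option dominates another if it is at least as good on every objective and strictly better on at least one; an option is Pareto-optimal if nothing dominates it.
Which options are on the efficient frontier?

A, B, E, G, I

A: not dominated (best time).
B: not dominated.
C: dominated by A (time 6≤26, risk 8≤8, benefit score 70≥55).
D: dominated by I (time 14≤23, risk 2≤5, benefit score 94≥74).
E: not dominated (best benefit score).
F: dominated by A (time 6≤22, risk 8≤9, benefit score 70≥35).
G: not dominated.
H: dominated by I (time 14≤21, risk 2≤5, benefit score 94≥62).
I: not dominated (best risk).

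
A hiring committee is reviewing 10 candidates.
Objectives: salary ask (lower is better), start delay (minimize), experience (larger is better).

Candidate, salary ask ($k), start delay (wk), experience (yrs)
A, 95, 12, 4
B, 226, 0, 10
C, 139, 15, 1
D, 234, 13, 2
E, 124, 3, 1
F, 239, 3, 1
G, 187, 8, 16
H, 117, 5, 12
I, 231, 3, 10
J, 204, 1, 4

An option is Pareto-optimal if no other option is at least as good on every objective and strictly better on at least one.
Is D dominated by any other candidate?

Yes

A vs D: salary ask 95≤234, start delay 12≤13, experience 4≥2 — A is at least as good on every objective and strictly better on at least one, so A dominates D.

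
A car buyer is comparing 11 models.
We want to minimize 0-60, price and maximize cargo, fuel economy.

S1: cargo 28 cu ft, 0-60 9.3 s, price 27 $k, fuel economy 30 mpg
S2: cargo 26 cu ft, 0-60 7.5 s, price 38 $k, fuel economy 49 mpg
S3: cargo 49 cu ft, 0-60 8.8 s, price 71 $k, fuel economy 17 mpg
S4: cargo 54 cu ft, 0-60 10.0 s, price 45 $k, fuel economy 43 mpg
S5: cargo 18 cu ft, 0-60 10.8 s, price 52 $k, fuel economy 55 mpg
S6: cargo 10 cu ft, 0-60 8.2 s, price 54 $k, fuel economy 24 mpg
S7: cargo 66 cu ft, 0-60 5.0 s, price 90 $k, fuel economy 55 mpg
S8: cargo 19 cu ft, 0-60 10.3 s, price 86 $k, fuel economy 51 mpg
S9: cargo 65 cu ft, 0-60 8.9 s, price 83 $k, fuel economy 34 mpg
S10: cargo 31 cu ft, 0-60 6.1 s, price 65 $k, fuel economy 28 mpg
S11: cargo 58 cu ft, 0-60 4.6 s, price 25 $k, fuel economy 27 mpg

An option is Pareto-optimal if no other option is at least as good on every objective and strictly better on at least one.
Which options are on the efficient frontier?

S1: not dominated.
S2: not dominated.
S3: dominated by S11 (cargo 58≥49, 0-60 4.6≤8.8, price 25≤71, fuel economy 27≥17).
S4: not dominated.
S5: not dominated.
S6: dominated by S2 (cargo 26≥10, 0-60 7.5≤8.2, price 38≤54, fuel economy 49≥24).
S7: not dominated (best cargo).
S8: not dominated.
S9: not dominated.
S10: not dominated.
S11: not dominated (best 0-60).

S1, S2, S4, S5, S7, S8, S9, S10, S11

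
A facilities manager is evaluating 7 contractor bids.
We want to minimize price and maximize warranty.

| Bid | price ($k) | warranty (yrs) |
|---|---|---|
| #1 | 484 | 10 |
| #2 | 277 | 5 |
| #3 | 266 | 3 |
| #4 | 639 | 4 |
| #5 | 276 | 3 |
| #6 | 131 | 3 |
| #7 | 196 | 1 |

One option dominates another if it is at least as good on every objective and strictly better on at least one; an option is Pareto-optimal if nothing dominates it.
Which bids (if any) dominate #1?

#2: worse on warranty (5 vs 10).
#3: worse on warranty (3 vs 10).
#4: worse on price (639 vs 484).
#5: worse on warranty (3 vs 10).
#6: worse on warranty (3 vs 10).
#7: worse on warranty (1 vs 10).
No option dominates #1.

none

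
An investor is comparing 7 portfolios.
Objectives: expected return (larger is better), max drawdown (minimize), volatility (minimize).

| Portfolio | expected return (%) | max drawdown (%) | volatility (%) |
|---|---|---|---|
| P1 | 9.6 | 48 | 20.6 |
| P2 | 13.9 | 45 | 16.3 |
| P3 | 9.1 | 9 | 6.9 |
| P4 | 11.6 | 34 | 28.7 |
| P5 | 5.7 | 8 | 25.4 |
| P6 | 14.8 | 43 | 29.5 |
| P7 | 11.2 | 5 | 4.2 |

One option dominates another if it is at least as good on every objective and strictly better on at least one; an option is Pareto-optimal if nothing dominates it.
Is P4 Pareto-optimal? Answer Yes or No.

Yes

P1: worse on expected return (9.6 vs 11.6).
P2: worse on max drawdown (45 vs 34).
P3: worse on expected return (9.1 vs 11.6).
P5: worse on expected return (5.7 vs 11.6).
P6: worse on max drawdown (43 vs 34).
P7: worse on expected return (11.2 vs 11.6).
No option is at least as good as P4 on every objective and strictly better on one.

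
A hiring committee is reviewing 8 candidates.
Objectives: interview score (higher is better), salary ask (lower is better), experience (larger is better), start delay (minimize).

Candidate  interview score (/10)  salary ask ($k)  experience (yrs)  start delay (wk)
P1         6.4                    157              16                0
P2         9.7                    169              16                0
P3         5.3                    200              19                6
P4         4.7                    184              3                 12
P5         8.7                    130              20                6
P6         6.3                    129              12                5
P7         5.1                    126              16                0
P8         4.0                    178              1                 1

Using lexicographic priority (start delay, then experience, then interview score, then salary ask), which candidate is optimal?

First minimize start delay: best is 0, kept {P1, P2, P7}.
Then maximize experience: best is 16, kept {P1, P2, P7}.
Then maximize interview score: best is 9.7, kept {P2}.

P2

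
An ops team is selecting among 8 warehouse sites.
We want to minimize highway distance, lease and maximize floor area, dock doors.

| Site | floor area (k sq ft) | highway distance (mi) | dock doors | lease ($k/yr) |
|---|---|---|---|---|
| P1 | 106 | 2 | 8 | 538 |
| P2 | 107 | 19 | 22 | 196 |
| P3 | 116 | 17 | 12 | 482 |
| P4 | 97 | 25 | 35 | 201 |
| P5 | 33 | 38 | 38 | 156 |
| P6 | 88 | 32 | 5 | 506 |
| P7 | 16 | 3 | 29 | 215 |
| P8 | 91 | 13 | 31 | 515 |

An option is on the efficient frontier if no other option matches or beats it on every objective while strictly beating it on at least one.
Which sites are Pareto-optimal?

P1, P2, P3, P4, P5, P7, P8

P1: not dominated (best highway distance).
P2: not dominated.
P3: not dominated (best floor area).
P4: not dominated.
P5: not dominated (best dock doors).
P6: dominated by P2 (floor area 107≥88, highway distance 19≤32, dock doors 22≥5, lease 196≤506).
P7: not dominated.
P8: not dominated.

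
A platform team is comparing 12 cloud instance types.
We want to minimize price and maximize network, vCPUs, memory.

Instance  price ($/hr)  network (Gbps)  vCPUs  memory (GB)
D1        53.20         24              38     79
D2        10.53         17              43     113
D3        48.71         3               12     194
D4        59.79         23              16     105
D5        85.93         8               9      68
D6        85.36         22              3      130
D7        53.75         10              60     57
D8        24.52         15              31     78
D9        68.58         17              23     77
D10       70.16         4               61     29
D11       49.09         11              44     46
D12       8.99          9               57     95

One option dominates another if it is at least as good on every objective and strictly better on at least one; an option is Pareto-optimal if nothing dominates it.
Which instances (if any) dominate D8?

D2

D2: price 10.53≤24.52, network 17≥15, vCPUs 43≥31, memory 113≥78 — dominates D8.
Others (D1, D3, D4, D5, D6, D7, D9, D10, D11, D12) are each worse than D8 on at least one objective.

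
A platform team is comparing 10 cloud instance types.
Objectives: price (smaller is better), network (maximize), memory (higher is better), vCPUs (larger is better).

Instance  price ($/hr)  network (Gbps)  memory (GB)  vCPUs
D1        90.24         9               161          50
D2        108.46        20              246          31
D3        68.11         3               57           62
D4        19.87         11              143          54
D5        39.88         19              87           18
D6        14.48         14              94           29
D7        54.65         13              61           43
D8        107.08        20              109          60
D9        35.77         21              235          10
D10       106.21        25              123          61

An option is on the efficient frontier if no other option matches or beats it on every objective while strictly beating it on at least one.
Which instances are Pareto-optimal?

D1, D2, D3, D4, D5, D6, D7, D9, D10

D1: not dominated.
D2: not dominated (best memory).
D3: not dominated (best vCPUs).
D4: not dominated.
D5: not dominated.
D6: not dominated (best price).
D7: not dominated.
D8: dominated by D10 (price 106.21≤107.08, network 25≥20, memory 123≥109, vCPUs 61≥60).
D9: not dominated.
D10: not dominated (best network).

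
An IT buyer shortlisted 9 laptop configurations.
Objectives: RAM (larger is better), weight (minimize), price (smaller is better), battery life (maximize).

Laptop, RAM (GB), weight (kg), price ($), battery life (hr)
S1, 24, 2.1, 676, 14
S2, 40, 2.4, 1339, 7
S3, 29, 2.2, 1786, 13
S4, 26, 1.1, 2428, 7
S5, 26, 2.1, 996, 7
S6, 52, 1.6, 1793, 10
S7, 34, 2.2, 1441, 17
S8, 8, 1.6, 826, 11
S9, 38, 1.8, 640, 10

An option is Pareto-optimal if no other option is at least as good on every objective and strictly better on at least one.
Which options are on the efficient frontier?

S1: not dominated.
S2: not dominated.
S3: dominated by S7 (RAM 34≥29, weight 2.2≤2.2, price 1441≤1786, battery life 17≥13).
S4: not dominated (best weight).
S5: dominated by S9 (RAM 38≥26, weight 1.8≤2.1, price 640≤996, battery life 10≥7).
S6: not dominated (best RAM).
S7: not dominated (best battery life).
S8: not dominated.
S9: not dominated (best price).

S1, S2, S4, S6, S7, S8, S9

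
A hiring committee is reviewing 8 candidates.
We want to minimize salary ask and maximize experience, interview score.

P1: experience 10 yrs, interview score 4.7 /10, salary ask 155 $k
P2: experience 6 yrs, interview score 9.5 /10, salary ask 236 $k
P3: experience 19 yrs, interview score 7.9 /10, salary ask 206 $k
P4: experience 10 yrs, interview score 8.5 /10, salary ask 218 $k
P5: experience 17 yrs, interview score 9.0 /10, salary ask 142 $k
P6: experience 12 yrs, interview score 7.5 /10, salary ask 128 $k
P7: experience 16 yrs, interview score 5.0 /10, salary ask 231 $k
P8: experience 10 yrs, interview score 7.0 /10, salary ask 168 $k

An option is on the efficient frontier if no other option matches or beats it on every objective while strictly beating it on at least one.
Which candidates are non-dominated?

P2, P3, P5, P6

P1: dominated by P5 (experience 17≥10, interview score 9.0≥4.7, salary ask 142≤155).
P2: not dominated (best interview score).
P3: not dominated (best experience).
P4: dominated by P5 (experience 17≥10, interview score 9.0≥8.5, salary ask 142≤218).
P5: not dominated.
P6: not dominated (best salary ask).
P7: dominated by P3 (experience 19≥16, interview score 7.9≥5.0, salary ask 206≤231).
P8: dominated by P5 (experience 17≥10, interview score 9.0≥7.0, salary ask 142≤168).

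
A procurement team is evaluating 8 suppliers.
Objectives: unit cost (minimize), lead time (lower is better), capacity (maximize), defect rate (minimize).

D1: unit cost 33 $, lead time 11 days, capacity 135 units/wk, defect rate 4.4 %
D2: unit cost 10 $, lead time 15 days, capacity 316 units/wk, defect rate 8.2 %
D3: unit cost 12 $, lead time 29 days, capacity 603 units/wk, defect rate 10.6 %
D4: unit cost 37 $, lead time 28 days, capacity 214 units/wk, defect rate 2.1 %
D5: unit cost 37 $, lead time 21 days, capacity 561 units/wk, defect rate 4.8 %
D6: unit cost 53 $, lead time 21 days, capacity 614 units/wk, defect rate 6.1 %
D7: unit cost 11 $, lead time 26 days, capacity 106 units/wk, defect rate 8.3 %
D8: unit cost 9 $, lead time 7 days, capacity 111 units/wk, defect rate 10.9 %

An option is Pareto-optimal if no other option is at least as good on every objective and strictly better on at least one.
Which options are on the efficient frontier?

D1: not dominated.
D2: not dominated.
D3: not dominated.
D4: not dominated (best defect rate).
D5: not dominated.
D6: not dominated (best capacity).
D7: dominated by D2 (unit cost 10≤11, lead time 15≤26, capacity 316≥106, defect rate 8.2≤8.3).
D8: not dominated (best unit cost).

D1, D2, D3, D4, D5, D6, D8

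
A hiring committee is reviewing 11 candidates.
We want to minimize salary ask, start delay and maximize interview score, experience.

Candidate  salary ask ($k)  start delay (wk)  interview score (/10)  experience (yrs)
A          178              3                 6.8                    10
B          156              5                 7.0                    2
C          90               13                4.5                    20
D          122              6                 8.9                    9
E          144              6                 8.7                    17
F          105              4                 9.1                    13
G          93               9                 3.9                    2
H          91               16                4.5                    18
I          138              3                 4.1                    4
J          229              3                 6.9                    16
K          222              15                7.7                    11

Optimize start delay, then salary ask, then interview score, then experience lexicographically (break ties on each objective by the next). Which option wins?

First minimize start delay: best is 3, kept {A, I, J}.
Then minimize salary ask: best is 138, kept {I}.

I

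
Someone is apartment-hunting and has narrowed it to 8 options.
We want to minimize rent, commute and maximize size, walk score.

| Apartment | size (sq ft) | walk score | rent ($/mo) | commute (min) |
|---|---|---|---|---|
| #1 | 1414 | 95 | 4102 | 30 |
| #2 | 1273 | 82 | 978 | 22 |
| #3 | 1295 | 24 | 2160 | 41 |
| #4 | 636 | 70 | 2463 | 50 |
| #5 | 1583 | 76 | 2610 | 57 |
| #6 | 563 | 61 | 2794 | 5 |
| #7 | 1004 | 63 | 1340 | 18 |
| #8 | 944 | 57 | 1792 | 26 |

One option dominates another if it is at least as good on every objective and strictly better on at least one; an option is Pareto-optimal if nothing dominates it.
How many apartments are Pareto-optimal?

6

#1: not dominated (best walk score).
#2: not dominated (best rent).
#3: not dominated.
#4: dominated by #2 (size 1273≥636, walk score 82≥70, rent 978≤2463, commute 22≤50).
#5: not dominated (best size).
#6: not dominated (best commute).
#7: not dominated.
#8: dominated by #2 (size 1273≥944, walk score 82≥57, rent 978≤1792, commute 22≤26).
Pareto-optimal: #1, #2, #3, #5, #6, #7 → 6.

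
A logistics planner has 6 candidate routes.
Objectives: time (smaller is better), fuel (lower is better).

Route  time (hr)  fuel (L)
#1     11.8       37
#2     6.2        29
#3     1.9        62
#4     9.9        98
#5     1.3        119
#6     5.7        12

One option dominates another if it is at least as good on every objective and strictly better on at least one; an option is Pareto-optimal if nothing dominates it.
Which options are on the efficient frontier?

#1: dominated by #2 (time 6.2≤11.8, fuel 29≤37).
#2: dominated by #6 (time 5.7≤6.2, fuel 12≤29).
#3: not dominated.
#4: dominated by #2 (time 6.2≤9.9, fuel 29≤98).
#5: not dominated (best time).
#6: not dominated (best fuel).

#3, #5, #6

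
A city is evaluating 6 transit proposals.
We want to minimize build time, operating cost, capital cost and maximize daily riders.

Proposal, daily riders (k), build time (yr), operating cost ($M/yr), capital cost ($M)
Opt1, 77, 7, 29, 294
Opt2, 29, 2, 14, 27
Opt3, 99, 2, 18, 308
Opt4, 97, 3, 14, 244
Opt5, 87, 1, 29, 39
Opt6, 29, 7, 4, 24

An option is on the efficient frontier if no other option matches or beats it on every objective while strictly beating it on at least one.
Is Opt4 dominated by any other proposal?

Opt1: worse on daily riders (77 vs 97).
Opt2: worse on daily riders (29 vs 97).
Opt3: worse on operating cost (18 vs 14).
Opt5: worse on daily riders (87 vs 97).
Opt6: worse on daily riders (29 vs 97).
No option is at least as good as Opt4 on every objective and strictly better on one.

No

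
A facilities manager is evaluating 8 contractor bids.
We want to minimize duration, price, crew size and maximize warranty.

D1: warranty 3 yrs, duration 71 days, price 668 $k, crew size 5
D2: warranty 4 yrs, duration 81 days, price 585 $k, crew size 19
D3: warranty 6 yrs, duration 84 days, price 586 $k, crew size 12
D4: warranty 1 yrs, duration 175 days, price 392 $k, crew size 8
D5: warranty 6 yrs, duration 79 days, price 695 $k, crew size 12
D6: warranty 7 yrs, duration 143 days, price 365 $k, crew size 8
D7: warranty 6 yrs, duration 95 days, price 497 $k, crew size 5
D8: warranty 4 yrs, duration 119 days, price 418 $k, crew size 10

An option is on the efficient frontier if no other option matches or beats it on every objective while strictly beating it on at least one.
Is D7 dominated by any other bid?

No

D1: worse on warranty (3 vs 6).
D2: worse on warranty (4 vs 6).
D3: worse on price (586 vs 497).
D4: worse on warranty (1 vs 6).
D5: worse on price (695 vs 497).
D6: worse on duration (143 vs 95).
D8: worse on warranty (4 vs 6).
No option is at least as good as D7 on every objective and strictly better on one.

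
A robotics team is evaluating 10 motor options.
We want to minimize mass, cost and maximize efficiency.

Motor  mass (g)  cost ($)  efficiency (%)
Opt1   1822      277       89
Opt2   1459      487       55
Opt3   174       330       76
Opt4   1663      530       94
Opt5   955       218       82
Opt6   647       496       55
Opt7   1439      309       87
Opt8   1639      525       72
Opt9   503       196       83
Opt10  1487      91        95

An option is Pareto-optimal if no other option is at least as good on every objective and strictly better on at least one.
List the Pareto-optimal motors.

Opt3, Opt7, Opt9, Opt10

Opt1: dominated by Opt10 (mass 1487≤1822, cost 91≤277, efficiency 95≥89).
Opt2: dominated by Opt3 (mass 174≤1459, cost 330≤487, efficiency 76≥55).
Opt3: not dominated (best mass).
Opt4: dominated by Opt10 (mass 1487≤1663, cost 91≤530, efficiency 95≥94).
Opt5: dominated by Opt9 (mass 503≤955, cost 196≤218, efficiency 83≥82).
Opt6: dominated by Opt3 (mass 174≤647, cost 330≤496, efficiency 76≥55).
Opt7: not dominated.
Opt8: dominated by Opt3 (mass 174≤1639, cost 330≤525, efficiency 76≥72).
Opt9: not dominated.
Opt10: not dominated (best cost).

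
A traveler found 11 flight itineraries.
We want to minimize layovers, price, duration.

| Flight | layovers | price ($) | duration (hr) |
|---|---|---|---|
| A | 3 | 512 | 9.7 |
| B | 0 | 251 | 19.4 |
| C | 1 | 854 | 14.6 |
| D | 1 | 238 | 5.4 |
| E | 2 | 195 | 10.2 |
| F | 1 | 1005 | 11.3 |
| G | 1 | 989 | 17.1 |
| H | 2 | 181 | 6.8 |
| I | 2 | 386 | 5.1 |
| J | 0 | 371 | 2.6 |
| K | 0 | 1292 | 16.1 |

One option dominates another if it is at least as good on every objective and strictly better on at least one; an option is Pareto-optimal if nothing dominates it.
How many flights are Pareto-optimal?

A: dominated by D (layovers 1≤3, price 238≤512, duration 5.4≤9.7).
B: not dominated.
C: dominated by D (layovers 1≤1, price 238≤854, duration 5.4≤14.6).
D: not dominated.
E: dominated by H (layovers 2≤2, price 181≤195, duration 6.8≤10.2).
F: dominated by D (layovers 1≤1, price 238≤1005, duration 5.4≤11.3).
G: dominated by C (layovers 1≤1, price 854≤989, duration 14.6≤17.1).
H: not dominated (best price).
I: dominated by J (layovers 0≤2, price 371≤386, duration 2.6≤5.1).
J: not dominated (best duration).
K: dominated by J (layovers 0≤0, price 371≤1292, duration 2.6≤16.1).
Pareto-optimal: B, D, H, J → 4.

4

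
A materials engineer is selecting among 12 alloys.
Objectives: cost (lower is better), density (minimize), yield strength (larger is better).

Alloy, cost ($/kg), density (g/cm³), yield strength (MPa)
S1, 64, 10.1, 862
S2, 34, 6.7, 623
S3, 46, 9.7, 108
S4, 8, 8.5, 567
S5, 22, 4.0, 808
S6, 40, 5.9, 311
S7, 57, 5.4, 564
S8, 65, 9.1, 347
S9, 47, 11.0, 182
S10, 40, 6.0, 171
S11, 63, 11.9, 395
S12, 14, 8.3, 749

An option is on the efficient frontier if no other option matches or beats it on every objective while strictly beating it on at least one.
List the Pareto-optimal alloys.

S1: not dominated (best yield strength).
S2: dominated by S5 (cost 22≤34, density 4.0≤6.7, yield strength 808≥623).
S3: dominated by S2 (cost 34≤46, density 6.7≤9.7, yield strength 623≥108).
S4: not dominated (best cost).
S5: not dominated (best density).
S6: dominated by S5 (cost 22≤40, density 4.0≤5.9, yield strength 808≥311).
S7: dominated by S5 (cost 22≤57, density 4.0≤5.4, yield strength 808≥564).
S8: dominated by S2 (cost 34≤65, density 6.7≤9.1, yield strength 623≥347).
S9: dominated by S2 (cost 34≤47, density 6.7≤11.0, yield strength 623≥182).
S10: dominated by S5 (cost 22≤40, density 4.0≤6.0, yield strength 808≥171).
S11: dominated by S2 (cost 34≤63, density 6.7≤11.9, yield strength 623≥395).
S12: not dominated.

S1, S4, S5, S12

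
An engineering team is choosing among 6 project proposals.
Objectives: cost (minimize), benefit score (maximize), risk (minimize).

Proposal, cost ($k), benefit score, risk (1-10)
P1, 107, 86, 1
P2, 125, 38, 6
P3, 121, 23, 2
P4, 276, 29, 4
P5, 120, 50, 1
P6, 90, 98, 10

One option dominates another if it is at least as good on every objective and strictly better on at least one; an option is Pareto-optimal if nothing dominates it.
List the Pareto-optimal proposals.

P1: not dominated.
P2: dominated by P1 (cost 107≤125, benefit score 86≥38, risk 1≤6).
P3: dominated by P1 (cost 107≤121, benefit score 86≥23, risk 1≤2).
P4: dominated by P1 (cost 107≤276, benefit score 86≥29, risk 1≤4).
P5: dominated by P1 (cost 107≤120, benefit score 86≥50, risk 1≤1).
P6: not dominated (best cost).

P1, P6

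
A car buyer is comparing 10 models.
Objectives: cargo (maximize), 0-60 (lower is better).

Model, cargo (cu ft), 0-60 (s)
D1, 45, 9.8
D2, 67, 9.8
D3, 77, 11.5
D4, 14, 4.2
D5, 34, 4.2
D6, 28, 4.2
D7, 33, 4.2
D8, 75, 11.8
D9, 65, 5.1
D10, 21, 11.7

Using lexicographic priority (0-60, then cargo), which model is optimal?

First minimize 0-60: best is 4.2, kept {D4, D5, D6, D7}.
Then maximize cargo: best is 34, kept {D5}.

D5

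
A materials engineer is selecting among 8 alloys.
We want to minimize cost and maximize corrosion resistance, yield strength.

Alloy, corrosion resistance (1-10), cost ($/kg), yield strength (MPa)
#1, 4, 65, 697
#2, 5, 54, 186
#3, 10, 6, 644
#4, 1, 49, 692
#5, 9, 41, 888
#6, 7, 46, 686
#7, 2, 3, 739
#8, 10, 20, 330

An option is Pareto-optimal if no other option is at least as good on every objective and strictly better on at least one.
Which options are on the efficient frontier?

#3, #5, #7

#1: dominated by #5 (corrosion resistance 9≥4, cost 41≤65, yield strength 888≥697).
#2: dominated by #3 (corrosion resistance 10≥5, cost 6≤54, yield strength 644≥186).
#3: not dominated.
#4: dominated by #5 (corrosion resistance 9≥1, cost 41≤49, yield strength 888≥692).
#5: not dominated (best yield strength).
#6: dominated by #5 (corrosion resistance 9≥7, cost 41≤46, yield strength 888≥686).
#7: not dominated (best cost).
#8: dominated by #3 (corrosion resistance 10≥10, cost 6≤20, yield strength 644≥330).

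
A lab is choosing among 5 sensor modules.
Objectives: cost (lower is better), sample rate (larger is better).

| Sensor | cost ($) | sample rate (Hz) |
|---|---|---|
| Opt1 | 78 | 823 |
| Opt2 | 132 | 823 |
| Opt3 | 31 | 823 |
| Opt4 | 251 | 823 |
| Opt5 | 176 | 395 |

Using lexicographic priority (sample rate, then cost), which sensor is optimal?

Opt3

First maximize sample rate: best is 823, kept {Opt1, Opt2, Opt3, Opt4}.
Then minimize cost: best is 31, kept {Opt3}.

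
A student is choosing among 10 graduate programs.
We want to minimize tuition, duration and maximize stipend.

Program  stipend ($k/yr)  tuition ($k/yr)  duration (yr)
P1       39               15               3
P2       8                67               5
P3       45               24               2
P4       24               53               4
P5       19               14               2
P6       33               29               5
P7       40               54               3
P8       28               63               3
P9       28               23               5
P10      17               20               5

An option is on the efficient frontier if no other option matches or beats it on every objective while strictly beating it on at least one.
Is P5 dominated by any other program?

P1: worse on tuition (15 vs 14).
P2: worse on stipend (8 vs 19).
P3: worse on tuition (24 vs 14).
P4: worse on tuition (53 vs 14).
P6: worse on tuition (29 vs 14).
P7: worse on tuition (54 vs 14).
P8: worse on tuition (63 vs 14).
P9: worse on tuition (23 vs 14).
P10: worse on stipend (17 vs 19).
No option is at least as good as P5 on every objective and strictly better on one.

No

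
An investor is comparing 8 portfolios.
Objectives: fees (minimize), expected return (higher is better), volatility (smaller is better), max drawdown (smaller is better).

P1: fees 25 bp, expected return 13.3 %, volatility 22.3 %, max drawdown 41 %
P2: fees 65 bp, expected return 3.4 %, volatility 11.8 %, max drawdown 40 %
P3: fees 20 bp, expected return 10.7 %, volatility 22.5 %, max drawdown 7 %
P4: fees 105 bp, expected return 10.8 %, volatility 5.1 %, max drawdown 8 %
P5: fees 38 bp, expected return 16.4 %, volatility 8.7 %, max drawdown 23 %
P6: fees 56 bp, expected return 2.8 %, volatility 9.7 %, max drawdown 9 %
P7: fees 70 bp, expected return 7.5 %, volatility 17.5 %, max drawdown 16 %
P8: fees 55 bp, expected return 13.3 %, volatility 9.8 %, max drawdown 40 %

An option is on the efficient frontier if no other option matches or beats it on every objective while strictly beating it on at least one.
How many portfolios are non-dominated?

6

P1: not dominated.
P2: dominated by P5 (fees 38≤65, expected return 16.4≥3.4, volatility 8.7≤11.8, max drawdown 23≤40).
P3: not dominated (best fees).
P4: not dominated (best volatility).
P5: not dominated (best expected return).
P6: not dominated.
P7: not dominated.
P8: dominated by P5 (fees 38≤55, expected return 16.4≥13.3, volatility 8.7≤9.8, max drawdown 23≤40).
Pareto-optimal: P1, P3, P4, P5, P6, P7 → 6.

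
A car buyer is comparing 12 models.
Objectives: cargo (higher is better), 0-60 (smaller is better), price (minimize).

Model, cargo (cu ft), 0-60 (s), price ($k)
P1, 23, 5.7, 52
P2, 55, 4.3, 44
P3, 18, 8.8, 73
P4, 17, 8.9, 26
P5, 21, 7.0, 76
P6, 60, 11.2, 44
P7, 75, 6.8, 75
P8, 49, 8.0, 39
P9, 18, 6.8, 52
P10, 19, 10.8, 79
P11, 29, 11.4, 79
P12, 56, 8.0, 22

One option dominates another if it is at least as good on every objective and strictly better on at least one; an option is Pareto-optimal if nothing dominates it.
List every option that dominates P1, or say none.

P2

P2: cargo 55≥23, 0-60 4.3≤5.7, price 44≤52 — dominates P1.
Others (P3, P4, P5, P6, P7, P8, P9, P10, P11, P12) are each worse than P1 on at least one objective.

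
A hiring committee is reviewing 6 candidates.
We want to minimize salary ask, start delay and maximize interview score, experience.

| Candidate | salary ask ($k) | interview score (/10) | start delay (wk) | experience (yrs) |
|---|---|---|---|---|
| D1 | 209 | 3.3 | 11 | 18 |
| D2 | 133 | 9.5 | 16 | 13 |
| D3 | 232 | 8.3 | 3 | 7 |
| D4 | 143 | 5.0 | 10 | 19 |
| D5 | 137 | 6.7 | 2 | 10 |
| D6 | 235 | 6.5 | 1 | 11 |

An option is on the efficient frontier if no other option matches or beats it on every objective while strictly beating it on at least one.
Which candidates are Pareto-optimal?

D2, D3, D4, D5, D6

D1: dominated by D4 (salary ask 143≤209, interview score 5.0≥3.3, start delay 10≤11, experience 19≥18).
D2: not dominated (best salary ask).
D3: not dominated.
D4: not dominated (best experience).
D5: not dominated.
D6: not dominated (best start delay).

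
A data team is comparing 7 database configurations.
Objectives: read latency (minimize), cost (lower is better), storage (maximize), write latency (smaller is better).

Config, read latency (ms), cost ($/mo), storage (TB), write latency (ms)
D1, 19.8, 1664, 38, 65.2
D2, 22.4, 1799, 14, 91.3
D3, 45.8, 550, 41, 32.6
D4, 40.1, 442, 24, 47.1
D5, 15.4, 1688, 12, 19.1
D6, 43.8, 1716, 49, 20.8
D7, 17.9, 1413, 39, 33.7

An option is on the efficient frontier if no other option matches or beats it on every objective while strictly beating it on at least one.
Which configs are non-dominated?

D1: dominated by D7 (read latency 17.9≤19.8, cost 1413≤1664, storage 39≥38, write latency 33.7≤65.2).
D2: dominated by D1 (read latency 19.8≤22.4, cost 1664≤1799, storage 38≥14, write latency 65.2≤91.3).
D3: not dominated.
D4: not dominated (best cost).
D5: not dominated (best read latency).
D6: not dominated (best storage).
D7: not dominated.

D3, D4, D5, D6, D7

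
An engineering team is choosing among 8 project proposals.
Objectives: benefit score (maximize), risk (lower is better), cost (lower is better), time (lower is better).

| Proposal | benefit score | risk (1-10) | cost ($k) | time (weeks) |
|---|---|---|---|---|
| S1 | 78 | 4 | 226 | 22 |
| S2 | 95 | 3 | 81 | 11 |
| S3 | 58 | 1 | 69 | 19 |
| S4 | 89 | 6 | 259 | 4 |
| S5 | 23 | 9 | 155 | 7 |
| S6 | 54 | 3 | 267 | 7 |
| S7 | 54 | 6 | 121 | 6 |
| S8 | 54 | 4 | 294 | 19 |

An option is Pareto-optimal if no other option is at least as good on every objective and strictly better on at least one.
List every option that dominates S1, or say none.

S2

S2: benefit score 95≥78, risk 3≤4, cost 81≤226, time 11≤22 — dominates S1.
Others (S3, S4, S5, S6, S7, S8) are each worse than S1 on at least one objective.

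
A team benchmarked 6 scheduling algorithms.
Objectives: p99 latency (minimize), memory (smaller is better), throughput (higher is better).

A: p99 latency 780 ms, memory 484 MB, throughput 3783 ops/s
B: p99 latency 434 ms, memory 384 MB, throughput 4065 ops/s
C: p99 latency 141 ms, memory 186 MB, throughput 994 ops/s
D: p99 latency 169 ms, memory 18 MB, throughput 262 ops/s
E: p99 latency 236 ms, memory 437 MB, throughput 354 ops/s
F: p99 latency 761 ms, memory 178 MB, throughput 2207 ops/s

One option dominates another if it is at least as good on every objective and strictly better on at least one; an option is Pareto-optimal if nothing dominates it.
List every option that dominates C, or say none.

none

A: worse on p99 latency (780 vs 141).
B: worse on p99 latency (434 vs 141).
D: worse on p99 latency (169 vs 141).
E: worse on p99 latency (236 vs 141).
F: worse on p99 latency (761 vs 141).
No option dominates C.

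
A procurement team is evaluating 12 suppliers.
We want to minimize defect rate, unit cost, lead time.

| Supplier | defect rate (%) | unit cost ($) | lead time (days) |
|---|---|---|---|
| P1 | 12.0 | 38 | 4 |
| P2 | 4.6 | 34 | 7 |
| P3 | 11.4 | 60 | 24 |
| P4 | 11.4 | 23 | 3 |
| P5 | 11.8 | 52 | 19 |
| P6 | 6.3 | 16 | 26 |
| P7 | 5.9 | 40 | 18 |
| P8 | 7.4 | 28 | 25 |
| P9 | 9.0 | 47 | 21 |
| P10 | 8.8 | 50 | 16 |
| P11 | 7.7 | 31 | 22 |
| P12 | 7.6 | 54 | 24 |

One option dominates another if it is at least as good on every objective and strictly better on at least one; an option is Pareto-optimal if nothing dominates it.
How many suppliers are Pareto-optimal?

5

P1: dominated by P4 (defect rate 11.4≤12.0, unit cost 23≤38, lead time 3≤4).
P2: not dominated (best defect rate).
P3: dominated by P2 (defect rate 4.6≤11.4, unit cost 34≤60, lead time 7≤24).
P4: not dominated (best lead time).
P5: dominated by P2 (defect rate 4.6≤11.8, unit cost 34≤52, lead time 7≤19).
P6: not dominated (best unit cost).
P7: dominated by P2 (defect rate 4.6≤5.9, unit cost 34≤40, lead time 7≤18).
P8: not dominated.
P9: dominated by P2 (defect rate 4.6≤9.0, unit cost 34≤47, lead time 7≤21).
P10: dominated by P2 (defect rate 4.6≤8.8, unit cost 34≤50, lead time 7≤16).
P11: not dominated.
P12: dominated by P2 (defect rate 4.6≤7.6, unit cost 34≤54, lead time 7≤24).
Pareto-optimal: P2, P4, P6, P8, P11 → 5.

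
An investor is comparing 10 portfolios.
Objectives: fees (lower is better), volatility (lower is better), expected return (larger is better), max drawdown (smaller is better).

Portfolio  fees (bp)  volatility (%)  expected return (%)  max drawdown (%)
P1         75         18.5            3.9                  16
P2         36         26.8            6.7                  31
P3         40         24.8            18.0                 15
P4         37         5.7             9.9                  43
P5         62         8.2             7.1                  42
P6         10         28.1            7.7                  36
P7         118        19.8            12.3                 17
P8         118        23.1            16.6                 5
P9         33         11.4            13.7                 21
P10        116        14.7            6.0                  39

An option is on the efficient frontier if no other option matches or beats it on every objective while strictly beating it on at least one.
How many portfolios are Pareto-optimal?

8

P1: not dominated.
P2: dominated by P9 (fees 33≤36, volatility 11.4≤26.8, expected return 13.7≥6.7, max drawdown 21≤31).
P3: not dominated (best expected return).
P4: not dominated (best volatility).
P5: not dominated.
P6: not dominated (best fees).
P7: not dominated.
P8: not dominated (best max drawdown).
P9: not dominated.
P10: dominated by P9 (fees 33≤116, volatility 11.4≤14.7, expected return 13.7≥6.0, max drawdown 21≤39).
Pareto-optimal: P1, P3, P4, P5, P6, P7, P8, P9 → 8.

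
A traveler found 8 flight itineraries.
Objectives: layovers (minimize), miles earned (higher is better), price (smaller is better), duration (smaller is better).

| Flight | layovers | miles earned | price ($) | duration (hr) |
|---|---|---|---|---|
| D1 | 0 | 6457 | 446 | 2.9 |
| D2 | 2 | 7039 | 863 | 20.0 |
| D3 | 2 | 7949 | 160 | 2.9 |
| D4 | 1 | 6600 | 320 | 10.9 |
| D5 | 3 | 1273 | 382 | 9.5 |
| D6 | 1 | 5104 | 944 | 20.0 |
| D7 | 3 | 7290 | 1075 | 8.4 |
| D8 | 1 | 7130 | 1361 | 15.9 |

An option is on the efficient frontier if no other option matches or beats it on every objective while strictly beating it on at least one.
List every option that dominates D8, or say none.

D1: worse on miles earned (6457 vs 7130).
D2: worse on layovers (2 vs 1).
D3: worse on layovers (2 vs 1).
D4: worse on miles earned (6600 vs 7130).
D5: worse on layovers (3 vs 1).
D6: worse on miles earned (5104 vs 7130).
D7: worse on layovers (3 vs 1).
No option dominates D8.

none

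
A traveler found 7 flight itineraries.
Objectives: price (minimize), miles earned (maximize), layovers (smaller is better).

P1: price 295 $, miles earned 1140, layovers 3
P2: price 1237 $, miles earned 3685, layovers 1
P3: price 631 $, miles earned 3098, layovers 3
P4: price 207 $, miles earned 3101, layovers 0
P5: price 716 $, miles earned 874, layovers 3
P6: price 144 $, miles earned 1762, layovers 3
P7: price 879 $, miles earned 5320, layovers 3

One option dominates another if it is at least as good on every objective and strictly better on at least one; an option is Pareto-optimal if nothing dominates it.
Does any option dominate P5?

P1 vs P5: price 295≤716, miles earned 1140≥874, layovers 3≤3 — P1 is at least as good on every objective and strictly better on at least one, so P1 dominates P5.

Yes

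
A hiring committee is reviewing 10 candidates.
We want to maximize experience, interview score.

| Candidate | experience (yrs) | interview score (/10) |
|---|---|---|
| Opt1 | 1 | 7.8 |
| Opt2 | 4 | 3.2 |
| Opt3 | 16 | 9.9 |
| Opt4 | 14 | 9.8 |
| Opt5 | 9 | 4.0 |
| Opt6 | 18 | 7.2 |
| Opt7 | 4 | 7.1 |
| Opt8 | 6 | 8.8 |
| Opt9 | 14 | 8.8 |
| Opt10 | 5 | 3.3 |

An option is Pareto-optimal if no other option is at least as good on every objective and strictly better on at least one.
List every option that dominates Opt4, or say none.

Opt3

Opt3: experience 16≥14, interview score 9.9≥9.8 — dominates Opt4.
Others (Opt1, Opt2, Opt5, Opt6, Opt7, Opt8, Opt9, Opt10) are each worse than Opt4 on at least one objective.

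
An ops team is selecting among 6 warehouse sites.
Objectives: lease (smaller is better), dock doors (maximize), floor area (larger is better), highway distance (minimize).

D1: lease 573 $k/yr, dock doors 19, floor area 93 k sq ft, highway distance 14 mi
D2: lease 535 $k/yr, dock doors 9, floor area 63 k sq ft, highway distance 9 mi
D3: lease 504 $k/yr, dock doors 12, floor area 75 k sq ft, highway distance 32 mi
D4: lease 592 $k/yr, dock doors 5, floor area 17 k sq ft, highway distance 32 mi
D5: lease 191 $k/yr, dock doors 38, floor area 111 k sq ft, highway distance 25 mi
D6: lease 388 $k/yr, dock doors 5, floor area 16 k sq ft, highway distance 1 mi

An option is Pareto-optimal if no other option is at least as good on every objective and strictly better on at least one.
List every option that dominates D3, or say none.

D5: lease 191≤504, dock doors 38≥12, floor area 111≥75, highway distance 25≤32 — dominates D3.
Others (D1, D2, D4, D6) are each worse than D3 on at least one objective.

D5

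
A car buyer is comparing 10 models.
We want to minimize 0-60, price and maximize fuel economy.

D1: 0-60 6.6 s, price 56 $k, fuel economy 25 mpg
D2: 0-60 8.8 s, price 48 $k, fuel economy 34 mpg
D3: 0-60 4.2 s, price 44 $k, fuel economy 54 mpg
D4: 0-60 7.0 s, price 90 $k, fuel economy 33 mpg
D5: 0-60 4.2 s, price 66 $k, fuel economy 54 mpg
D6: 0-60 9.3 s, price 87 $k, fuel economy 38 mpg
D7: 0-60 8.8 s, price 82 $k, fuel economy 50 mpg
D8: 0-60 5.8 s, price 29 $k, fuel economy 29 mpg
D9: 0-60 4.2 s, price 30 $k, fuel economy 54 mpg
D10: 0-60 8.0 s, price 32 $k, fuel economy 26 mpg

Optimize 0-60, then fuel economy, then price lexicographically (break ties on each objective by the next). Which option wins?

First minimize 0-60: best is 4.2, kept {D3, D5, D9}.
Then maximize fuel economy: best is 54, kept {D3, D5, D9}.
Then minimize price: best is 30, kept {D9}.

D9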